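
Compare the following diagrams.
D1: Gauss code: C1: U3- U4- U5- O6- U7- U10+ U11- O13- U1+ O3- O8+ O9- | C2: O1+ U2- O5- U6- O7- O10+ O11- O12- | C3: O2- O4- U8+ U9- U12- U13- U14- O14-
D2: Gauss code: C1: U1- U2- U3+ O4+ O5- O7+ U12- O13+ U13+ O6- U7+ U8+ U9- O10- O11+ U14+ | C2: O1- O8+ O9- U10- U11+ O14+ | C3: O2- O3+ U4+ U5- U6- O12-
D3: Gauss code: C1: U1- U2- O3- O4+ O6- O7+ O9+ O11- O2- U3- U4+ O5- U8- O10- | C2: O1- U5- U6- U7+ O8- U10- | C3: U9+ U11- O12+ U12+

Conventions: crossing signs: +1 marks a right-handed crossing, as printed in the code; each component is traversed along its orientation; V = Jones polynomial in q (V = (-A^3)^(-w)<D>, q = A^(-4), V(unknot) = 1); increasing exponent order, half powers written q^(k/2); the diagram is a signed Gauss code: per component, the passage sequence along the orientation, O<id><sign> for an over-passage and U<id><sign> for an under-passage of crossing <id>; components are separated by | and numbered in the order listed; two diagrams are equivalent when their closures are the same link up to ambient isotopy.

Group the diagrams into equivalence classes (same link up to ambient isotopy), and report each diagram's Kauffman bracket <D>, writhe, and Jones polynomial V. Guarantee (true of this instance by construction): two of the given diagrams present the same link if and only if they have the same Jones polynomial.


grouping into links: {D1} | {D2} | {D3}
V(D1) = 2q^-6 + q^-4 + q^-2  (w -8, c 14, <D> = A^-16 + A^-8 + 2)
V(D2) = q^-3 + q^-2 + q^-1 + 1  [14 crossings, <D> = 1 + A^4 + A^8 + A^12, w = 0]
D3 (bracket A^-8 + A^-4 + 1 + A^12; 12 crossings at w = -4): V = q^-6 + q^-3 + q^-2 + q^-1
why: 3 classes among 3 diagrams; unequal V(q) rules out equality


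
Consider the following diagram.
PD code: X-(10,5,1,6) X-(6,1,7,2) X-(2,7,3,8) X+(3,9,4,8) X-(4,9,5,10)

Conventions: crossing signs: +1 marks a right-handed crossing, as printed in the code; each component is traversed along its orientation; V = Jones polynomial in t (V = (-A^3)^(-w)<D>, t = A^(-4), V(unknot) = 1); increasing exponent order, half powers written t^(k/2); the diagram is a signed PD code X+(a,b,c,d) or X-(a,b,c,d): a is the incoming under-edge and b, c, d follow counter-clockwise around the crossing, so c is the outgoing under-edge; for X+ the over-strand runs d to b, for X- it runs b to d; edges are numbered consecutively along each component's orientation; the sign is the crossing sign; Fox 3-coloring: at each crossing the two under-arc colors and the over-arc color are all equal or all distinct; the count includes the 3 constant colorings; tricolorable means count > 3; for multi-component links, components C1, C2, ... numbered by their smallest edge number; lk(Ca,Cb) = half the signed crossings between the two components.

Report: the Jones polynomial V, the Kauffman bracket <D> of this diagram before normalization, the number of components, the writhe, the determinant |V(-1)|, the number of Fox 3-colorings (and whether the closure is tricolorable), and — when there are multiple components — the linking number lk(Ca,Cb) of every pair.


V(t) = -t^-4 + t^-3 + t^-1
bracket: -A^-5 - A^3 + A^7, w = -3
1 component, writhe -3, over 5 crossings
det 3, colorings 9 of 3^5 — tricolorable
observation: the span of V is 3, forcing >= 3 crossings in any diagram


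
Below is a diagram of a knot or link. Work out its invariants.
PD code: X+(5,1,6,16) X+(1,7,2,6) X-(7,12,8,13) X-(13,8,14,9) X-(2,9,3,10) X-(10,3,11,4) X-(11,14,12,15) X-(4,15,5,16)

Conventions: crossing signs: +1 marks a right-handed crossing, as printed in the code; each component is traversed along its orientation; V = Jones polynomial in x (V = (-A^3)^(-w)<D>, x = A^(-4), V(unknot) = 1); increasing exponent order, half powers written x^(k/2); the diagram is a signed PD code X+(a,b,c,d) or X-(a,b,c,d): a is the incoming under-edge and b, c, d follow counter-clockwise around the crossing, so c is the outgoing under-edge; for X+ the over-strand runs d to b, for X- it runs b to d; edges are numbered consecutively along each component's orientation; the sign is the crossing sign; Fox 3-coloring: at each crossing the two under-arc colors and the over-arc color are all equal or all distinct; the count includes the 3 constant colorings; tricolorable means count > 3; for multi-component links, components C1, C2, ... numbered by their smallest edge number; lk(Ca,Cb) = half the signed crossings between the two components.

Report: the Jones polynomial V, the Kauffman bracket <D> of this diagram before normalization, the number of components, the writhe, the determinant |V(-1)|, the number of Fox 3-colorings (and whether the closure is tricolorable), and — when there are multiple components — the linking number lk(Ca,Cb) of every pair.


V = -x^-6 + x^-5 - x^-4 + 2x^-3 - x^-2 + x^-1
<D> = A^-8 - A^-4 + 2 - A^4 + A^8 - A^12 (w = -4)
1 component over 8 crossings, w = -4
3 Fox colorings among 3^8, |V(-1)| = 7: not tricolorable
why: det 7 = |V(-1)|; not divisible by 3, so not tricolorable


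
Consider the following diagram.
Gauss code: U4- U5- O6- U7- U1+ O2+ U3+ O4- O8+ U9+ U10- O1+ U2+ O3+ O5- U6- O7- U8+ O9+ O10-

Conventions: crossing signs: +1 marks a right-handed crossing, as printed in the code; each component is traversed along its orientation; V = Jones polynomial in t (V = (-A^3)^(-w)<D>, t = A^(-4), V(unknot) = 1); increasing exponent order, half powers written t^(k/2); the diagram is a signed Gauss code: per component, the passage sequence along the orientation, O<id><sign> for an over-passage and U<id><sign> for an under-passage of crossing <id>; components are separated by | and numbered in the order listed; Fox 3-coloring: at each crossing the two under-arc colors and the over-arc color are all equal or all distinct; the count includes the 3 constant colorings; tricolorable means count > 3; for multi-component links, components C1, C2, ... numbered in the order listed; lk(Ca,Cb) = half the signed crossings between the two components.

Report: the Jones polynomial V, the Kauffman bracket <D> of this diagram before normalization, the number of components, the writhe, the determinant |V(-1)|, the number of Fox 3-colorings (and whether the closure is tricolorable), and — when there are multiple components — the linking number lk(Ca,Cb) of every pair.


V = -t^-3 + t^-2 - t^-1 + 3 - t + t^2 - t^3
<D> = -A^-12 + A^-8 - A^-4 + 3 - A^4 + A^8 - A^12 (w = 0)
1 component over 10 crossings, w = 0
27 Fox colorings among 3^10, |V(-1)| = 9: tricolorable
why: the span of V is 6, forcing >= 6 crossings in any diagram


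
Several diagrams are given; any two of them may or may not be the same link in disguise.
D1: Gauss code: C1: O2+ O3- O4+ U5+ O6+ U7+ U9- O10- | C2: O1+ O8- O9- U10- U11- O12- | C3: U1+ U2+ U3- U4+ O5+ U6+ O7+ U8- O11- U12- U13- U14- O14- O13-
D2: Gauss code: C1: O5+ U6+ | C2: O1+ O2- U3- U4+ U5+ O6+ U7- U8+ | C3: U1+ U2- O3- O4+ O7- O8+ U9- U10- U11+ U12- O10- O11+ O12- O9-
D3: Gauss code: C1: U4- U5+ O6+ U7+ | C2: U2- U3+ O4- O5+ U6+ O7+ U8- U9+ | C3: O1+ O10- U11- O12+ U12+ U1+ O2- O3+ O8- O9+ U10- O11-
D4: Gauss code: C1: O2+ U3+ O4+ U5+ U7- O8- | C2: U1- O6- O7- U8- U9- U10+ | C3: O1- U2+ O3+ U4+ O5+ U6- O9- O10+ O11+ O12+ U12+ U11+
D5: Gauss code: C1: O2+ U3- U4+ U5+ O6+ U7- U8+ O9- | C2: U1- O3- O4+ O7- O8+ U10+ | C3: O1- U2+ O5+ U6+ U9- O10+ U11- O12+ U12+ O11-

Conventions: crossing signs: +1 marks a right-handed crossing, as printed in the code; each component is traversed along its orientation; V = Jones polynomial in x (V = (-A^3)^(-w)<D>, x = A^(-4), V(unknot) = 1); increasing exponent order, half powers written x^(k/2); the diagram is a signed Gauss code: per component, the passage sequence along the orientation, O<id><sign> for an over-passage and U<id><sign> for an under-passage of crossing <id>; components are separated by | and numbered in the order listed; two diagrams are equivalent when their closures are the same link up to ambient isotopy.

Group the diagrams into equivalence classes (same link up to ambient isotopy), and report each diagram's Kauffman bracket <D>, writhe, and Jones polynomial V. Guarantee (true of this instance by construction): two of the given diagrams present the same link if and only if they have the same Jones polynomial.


equivalence classes: {D1, D4} | {D2, D3, D5}
D1 (bracket A^-18 + A^-10 + A^-2 + A^6; 14 crossings at w = -2): V = x^-3 + x^-1 + x + x^3
V(D2) = 1 + x + x^2 + x^3  [12 crossings, <D> = A^-12 + A^-8 + A^-4 + 1, w = 0]
V(D3) = 1 + x + x^2 + x^3  [12 crossings, <D> = A^-6 + A^-2 + A^2 + A^6, w = +2]
V(D4) = x^-3 + x^-1 + x + x^3  (w +2, c 12, <D> = A^-6 + A^2 + A^10 + A^18)
V(D5) = 1 + x + x^2 + x^3  [12 crossings, <D> = A^-6 + A^-2 + A^2 + A^6, w = +2]
observation: 2 values of V(x) split the 5 diagrams


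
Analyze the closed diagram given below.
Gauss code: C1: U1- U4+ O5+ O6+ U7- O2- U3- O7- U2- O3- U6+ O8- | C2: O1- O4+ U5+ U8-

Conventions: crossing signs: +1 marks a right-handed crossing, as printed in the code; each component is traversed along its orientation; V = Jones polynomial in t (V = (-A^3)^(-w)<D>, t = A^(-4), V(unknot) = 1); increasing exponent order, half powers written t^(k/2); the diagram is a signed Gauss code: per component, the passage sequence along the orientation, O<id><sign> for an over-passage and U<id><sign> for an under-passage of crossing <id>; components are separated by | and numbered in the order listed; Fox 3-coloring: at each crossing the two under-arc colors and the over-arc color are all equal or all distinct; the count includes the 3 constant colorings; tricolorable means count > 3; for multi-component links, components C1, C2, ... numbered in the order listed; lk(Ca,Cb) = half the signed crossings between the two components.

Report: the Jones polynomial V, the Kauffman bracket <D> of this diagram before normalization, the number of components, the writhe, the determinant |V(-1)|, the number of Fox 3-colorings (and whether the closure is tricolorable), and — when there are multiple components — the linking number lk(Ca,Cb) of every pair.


V = t^(-9/2) - t^(-5/2) - t^(-3/2) - t^(-1/2)
<D> = -A^-4 - 1 - A^4 + A^12 (w = -2)
2 components over 8 crossings, w = -2
lk(C1,C2): 0
27 Fox colorings among 3^8, |V(-1)| = 0: tricolorable
why: summing lk over 1 pair gives 0


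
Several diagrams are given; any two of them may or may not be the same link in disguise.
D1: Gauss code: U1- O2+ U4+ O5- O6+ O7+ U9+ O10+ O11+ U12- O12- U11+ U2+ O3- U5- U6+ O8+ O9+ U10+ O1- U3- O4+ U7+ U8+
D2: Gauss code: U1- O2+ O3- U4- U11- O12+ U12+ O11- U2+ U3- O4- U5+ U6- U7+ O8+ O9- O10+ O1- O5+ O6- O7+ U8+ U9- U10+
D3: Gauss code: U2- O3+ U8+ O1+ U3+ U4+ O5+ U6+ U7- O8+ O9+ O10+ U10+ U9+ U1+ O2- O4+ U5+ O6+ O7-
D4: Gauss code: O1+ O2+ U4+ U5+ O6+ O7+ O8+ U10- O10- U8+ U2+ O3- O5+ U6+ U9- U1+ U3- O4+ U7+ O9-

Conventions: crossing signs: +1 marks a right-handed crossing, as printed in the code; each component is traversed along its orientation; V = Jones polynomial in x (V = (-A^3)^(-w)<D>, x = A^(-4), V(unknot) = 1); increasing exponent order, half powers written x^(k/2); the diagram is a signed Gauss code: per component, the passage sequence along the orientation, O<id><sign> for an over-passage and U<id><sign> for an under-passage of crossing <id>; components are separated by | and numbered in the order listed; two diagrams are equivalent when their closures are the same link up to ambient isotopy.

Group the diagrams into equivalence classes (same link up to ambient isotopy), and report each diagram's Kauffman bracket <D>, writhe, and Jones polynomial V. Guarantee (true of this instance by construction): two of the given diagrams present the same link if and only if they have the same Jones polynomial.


equivalence classes: {D1, D3, D4} | {D2}
D1 (bracket -A^-12 + A^-8 - A^-4 + 2 - A^4 + A^8; 12 crossings at w = +4): V = x - x^2 + 2x^3 - x^4 + x^5 - x^6
V(D2) = 1  (w 0, c 12, <D> = 1)
D3 (bracket -A^-6 + A^-2 - A^2 + 2A^6 - A^10 + A^14; 10 crossings at w = +6): V = x - x^2 + 2x^3 - x^4 + x^5 - x^6
D4 (bracket -A^-12 + A^-8 - A^-4 + 2 - A^4 + A^8; 10 crossings at w = +4): V = x - x^2 + 2x^3 - x^4 + x^5 - x^6
observation: 2 classes among 4 diagrams; unequal V(x) rules out equality


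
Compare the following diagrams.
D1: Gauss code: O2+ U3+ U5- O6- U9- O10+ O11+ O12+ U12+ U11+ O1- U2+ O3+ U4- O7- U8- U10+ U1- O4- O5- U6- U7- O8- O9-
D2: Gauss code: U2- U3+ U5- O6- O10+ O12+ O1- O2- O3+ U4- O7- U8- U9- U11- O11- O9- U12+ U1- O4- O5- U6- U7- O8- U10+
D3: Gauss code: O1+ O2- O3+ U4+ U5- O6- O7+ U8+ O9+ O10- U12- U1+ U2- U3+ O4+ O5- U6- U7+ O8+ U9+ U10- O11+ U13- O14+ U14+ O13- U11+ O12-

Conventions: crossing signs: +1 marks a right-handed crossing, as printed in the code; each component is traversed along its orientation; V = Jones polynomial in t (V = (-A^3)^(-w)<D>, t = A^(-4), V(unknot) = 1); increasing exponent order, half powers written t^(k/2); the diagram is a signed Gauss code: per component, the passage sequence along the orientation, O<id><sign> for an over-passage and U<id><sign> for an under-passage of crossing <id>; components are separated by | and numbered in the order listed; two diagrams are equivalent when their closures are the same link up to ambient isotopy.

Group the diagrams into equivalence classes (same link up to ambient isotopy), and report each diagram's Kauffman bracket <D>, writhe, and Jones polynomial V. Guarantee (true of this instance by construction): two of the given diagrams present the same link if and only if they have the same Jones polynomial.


classes: {D1, D2} | {D3}
V(D1) = -t^-6 + t^-5 - t^-4 + 2t^-3 - t^-2 + t^-1  [12 crossings, <D> = A^-2 - A^2 + 2A^6 - A^10 + A^14 - A^18, w = -2]
D2 (bracket A^-14 - A^-10 + 2A^-6 - A^-2 + A^2 - A^6; 12 crossings at w = -6): V = -t^-6 + t^-5 - t^-4 + 2t^-3 - t^-2 + t^-1
V(D3) = 1  (w +2, c 14, <D> = A^6)
insight: comparing 3 Jones polynomials yields 2 groups


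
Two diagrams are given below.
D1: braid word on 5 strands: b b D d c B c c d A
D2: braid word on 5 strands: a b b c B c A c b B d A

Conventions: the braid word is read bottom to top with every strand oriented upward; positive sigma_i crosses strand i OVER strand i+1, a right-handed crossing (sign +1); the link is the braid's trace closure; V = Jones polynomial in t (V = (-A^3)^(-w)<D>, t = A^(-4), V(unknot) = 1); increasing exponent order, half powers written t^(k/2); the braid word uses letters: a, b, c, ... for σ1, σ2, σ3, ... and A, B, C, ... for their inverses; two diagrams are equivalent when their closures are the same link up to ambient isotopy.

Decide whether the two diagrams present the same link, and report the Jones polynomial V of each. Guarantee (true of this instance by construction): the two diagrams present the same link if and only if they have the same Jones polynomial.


equivalent: yes
V(D1) = t - t^2 + 2t^3 - t^4 + t^5 - t^6  (w +4, c 10, <D> = -A^-12 + A^-8 - A^-4 + 2 - A^4 + A^8)
V(D2) = t - t^2 + 2t^3 - t^4 + t^5 - t^6  [12 crossings, <D> = -A^-12 + A^-8 - A^-4 + 2 - A^4 + A^8, w = +4]
key observation: all 2 diagrams share one V(t), hence one class


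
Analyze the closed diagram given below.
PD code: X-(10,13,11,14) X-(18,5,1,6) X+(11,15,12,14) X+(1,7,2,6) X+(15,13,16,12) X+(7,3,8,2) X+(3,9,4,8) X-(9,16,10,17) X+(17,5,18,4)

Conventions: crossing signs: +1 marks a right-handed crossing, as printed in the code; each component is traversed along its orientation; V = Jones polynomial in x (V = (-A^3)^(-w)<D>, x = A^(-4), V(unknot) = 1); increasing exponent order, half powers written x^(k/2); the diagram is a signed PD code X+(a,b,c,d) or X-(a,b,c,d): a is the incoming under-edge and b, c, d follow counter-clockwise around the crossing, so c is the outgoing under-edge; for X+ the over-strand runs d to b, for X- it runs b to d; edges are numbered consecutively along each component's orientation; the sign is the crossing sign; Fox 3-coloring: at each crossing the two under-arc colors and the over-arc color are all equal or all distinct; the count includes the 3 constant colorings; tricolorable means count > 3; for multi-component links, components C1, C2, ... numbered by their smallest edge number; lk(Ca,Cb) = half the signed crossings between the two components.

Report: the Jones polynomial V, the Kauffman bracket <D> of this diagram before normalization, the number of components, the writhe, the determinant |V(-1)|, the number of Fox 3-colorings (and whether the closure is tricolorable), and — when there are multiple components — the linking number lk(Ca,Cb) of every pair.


V = x + x^3 - x^4
<D> = A^-7 - A^-3 - A^5 (w = +3)
1 component over 9 crossings, w = +3
9 Fox colorings among 3^9, |V(-1)| = 3: tricolorable
why: V spans 3 powers of x: at least 3 crossings in any diagram


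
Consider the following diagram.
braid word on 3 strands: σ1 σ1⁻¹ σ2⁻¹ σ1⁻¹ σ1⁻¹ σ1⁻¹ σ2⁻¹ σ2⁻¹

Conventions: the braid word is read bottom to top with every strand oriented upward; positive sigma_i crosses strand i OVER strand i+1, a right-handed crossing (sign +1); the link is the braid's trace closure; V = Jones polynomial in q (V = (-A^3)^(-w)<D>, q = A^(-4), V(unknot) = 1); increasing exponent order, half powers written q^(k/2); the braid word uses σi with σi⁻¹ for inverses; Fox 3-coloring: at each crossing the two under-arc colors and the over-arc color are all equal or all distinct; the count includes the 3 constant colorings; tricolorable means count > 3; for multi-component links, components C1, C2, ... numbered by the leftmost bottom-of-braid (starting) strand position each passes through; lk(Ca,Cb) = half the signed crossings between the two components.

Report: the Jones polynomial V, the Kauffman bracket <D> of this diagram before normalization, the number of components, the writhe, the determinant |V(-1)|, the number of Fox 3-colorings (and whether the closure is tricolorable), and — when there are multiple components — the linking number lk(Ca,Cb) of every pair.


V = q^-8 - 2q^-7 + q^-6 - 2q^-5 + 2q^-4 + q^-2
<D> = A^-10 + 2A^-2 - 2A^2 + A^6 - 2A^10 + A^14 (w = -6)
1 component over 8 crossings, w = -6
27 Fox colorings among 3^8, |V(-1)| = 9: tricolorable
why: V spans 6 powers of q: at least 6 crossings in any diagram


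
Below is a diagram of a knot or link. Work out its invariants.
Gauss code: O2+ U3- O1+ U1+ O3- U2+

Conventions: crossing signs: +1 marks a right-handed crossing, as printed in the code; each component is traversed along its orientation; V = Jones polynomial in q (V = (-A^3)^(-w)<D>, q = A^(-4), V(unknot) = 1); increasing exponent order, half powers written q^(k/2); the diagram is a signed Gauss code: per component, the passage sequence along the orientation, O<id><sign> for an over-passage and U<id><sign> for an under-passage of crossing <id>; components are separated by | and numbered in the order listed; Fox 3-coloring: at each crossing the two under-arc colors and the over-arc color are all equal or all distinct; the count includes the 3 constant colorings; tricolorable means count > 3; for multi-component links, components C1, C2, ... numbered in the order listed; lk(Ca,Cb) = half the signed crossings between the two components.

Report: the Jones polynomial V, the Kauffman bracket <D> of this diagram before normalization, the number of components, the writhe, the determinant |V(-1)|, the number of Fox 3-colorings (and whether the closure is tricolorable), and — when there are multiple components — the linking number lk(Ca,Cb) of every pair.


V = 1
<D> = -A^3 (w = +1)
1 component over 3 crossings, w = +1
3 Fox colorings among 3^3, |V(-1)| = 1: not tricolorable
why: w = +1 (over 3 crossings) is diagram-only; (-A^3)^(-1) removes it from V


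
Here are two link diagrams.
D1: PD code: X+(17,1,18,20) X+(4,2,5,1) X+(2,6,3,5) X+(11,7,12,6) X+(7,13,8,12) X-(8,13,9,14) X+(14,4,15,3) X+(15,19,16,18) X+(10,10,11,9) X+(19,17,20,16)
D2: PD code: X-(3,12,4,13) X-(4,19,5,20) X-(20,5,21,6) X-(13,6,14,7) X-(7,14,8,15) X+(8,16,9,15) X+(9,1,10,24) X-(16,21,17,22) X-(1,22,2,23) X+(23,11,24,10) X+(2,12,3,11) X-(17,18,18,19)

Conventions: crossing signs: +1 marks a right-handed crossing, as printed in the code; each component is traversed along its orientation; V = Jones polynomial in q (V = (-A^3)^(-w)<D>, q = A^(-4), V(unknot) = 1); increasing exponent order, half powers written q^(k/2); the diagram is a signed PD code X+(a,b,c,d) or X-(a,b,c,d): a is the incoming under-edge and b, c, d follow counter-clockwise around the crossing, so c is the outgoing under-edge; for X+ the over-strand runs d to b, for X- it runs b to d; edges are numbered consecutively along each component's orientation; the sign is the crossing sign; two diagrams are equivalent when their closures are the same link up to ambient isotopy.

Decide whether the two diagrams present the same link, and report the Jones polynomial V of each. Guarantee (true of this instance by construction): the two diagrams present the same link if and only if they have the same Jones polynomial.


equivalent: no
V(D1) = q^2 + 2q^4 - 2q^5 + q^6 - 2q^7 + q^8  (w +8, c 10, <D> = A^-8 - 2A^-4 + 1 - 2A^4 + 2A^8 + A^16)
V(D2) = q^-5 - 2q^-4 + 2q^-3 - 2q^-2 + 2q^-1 - 1 + q  [12 crossings, <D> = A^-16 - A^-12 + 2A^-8 - 2A^-4 + 2 - 2A^4 + A^8, w = -4]
key observation: comparing 2 Jones polynomials yields 2 groups


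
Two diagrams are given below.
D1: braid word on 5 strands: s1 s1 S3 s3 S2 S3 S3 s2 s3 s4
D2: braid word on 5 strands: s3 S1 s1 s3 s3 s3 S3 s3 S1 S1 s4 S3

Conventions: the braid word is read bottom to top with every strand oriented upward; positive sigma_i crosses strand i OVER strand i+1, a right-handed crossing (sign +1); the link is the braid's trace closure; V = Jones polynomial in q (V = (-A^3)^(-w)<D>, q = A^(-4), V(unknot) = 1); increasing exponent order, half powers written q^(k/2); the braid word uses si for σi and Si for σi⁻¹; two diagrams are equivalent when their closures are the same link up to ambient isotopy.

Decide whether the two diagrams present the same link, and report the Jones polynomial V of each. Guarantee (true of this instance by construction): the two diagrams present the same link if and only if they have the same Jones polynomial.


equivalent: no
V(D1) = q^-2 + 2 + q^2  (w +2, c 10, <D> = A^-2 + 2A^6 + A^14)
V(D2) = q^-2 + q^-1 + 2 + q - q^4  (w +2, c 12, <D> = -A^-10 + A^2 + 2A^6 + A^10 + A^14)
why: comparing 2 Jones polynomials yields 2 groups


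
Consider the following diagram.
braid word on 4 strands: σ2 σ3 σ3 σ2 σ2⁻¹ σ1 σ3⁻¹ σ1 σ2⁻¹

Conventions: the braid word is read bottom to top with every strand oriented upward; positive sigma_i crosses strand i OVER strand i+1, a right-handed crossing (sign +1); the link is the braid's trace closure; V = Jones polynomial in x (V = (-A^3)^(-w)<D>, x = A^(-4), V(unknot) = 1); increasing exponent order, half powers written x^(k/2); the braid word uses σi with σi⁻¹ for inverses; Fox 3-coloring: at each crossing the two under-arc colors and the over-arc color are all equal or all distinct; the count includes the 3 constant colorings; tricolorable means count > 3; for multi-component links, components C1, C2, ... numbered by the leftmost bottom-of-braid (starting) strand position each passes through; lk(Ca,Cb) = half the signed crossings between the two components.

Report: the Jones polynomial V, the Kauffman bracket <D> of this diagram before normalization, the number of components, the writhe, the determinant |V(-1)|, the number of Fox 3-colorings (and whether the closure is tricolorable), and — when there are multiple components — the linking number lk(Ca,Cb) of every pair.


V(x) = 1 + x + x^2 + x^3
bracket: -A^-3 - A - A^5 - A^9, w = +3
3 components, writhe +3, over 9 crossings
lk(C1,C2) = 0
linking number lk(C1,C3) = +1
lk(C2,C3): 0
det 0, colorings 9 of 3^9 — tricolorable
observation: w = +3 shifts under R1 moves; the (-A^3)^(-3) factor cancels that in V


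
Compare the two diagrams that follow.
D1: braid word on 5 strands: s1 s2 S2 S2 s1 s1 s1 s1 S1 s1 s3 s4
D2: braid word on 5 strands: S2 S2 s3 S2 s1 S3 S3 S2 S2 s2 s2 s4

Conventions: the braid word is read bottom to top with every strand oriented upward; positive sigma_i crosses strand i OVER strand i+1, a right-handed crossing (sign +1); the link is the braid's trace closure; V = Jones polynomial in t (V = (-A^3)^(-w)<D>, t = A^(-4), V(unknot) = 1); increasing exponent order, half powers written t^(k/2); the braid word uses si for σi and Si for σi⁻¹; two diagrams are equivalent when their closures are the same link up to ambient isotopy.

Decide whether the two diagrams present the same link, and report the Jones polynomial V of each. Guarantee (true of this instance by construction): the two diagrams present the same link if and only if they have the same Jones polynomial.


equivalent: no
D1 (bracket -A^-10 + A^-6 - A^-2 + A^2 + A^10; 12 crossings at w = +6): V = t^2 + t^4 - t^5 + t^6 - t^7
V(D2) = -t^-6 + t^-5 - t^-4 + 2t^-3 - t^-2 + t^-1  (w -2, c 12, <D> = A^-2 - A^2 + 2A^6 - A^10 + A^14 - A^18)
key observation: 2 values of V(t) split the 2 diagrams


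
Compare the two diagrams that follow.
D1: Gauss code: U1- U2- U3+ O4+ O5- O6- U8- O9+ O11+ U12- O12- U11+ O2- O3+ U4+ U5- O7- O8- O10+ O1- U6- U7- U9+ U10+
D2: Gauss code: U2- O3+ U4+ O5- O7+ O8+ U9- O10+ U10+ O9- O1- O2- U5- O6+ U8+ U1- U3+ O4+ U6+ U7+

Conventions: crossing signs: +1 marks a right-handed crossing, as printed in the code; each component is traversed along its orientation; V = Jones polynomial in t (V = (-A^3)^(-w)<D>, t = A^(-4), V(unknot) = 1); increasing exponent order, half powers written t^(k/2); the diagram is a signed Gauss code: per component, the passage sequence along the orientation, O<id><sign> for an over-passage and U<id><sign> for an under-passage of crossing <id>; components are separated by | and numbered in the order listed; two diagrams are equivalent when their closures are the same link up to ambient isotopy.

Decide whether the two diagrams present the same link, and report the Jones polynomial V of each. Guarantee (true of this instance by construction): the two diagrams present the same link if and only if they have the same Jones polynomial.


equivalent: no
D1 (bracket A^-6; 12 crossings at w = -2): V = 1
V(D2) = t + t^3 - t^4  [10 crossings, <D> = -A^-10 + A^-6 + A^2, w = +2]
observation: 2 values of V(t) split the 2 diagrams


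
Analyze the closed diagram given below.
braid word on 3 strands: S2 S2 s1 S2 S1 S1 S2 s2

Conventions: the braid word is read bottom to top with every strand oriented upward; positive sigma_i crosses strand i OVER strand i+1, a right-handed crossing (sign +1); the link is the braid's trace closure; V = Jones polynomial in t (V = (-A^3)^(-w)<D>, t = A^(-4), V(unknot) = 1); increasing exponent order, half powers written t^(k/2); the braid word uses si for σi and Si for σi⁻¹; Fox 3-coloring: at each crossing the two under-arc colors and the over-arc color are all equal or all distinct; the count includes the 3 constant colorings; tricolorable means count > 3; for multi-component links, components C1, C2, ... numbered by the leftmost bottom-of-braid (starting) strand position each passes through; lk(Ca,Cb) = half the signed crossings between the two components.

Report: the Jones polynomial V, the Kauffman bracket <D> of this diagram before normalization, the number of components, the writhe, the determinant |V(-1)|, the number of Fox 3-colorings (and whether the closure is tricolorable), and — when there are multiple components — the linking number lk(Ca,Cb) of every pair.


V(t) = -t^-6 + t^-5 - t^-4 + 2t^-3 - t^-2 + t^-1
bracket: A^-8 - A^-4 + 2 - A^4 + A^8 - A^12, w = -4
1 component, writhe -4, over 8 crossings
det 7, colorings 3 of 3^8 — not tricolorable
observation: |V(-1)| = 7: so not tricolorable, since 3 does not divide 7


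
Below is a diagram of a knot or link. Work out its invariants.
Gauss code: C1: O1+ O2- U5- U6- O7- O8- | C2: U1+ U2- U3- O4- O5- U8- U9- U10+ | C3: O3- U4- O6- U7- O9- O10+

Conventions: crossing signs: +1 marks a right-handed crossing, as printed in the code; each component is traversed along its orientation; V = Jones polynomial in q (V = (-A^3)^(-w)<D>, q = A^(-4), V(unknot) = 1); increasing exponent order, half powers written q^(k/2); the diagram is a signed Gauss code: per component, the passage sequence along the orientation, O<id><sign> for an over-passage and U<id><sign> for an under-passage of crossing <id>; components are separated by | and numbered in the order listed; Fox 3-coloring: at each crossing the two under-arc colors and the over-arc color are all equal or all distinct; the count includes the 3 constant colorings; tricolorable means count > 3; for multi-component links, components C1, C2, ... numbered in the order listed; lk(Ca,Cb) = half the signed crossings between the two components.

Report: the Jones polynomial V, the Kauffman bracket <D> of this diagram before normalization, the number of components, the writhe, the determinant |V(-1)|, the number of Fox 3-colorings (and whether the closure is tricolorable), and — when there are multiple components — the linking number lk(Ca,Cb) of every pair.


V(q) = 2q^-6 + q^-4 + q^-2
bracket: A^-10 + A^-2 + 2A^6, w = -6
3 components, writhe -6, over 10 crossings
lk(C1,C2) = -1
linking number lk(C1,C3) = -1
lk(C2,C3): -1
det 4, colorings 3 of 3^10 — not tricolorable
observation: span 4 respects span(V) <= c + mu - 1 = 12 for this 3-component diagram


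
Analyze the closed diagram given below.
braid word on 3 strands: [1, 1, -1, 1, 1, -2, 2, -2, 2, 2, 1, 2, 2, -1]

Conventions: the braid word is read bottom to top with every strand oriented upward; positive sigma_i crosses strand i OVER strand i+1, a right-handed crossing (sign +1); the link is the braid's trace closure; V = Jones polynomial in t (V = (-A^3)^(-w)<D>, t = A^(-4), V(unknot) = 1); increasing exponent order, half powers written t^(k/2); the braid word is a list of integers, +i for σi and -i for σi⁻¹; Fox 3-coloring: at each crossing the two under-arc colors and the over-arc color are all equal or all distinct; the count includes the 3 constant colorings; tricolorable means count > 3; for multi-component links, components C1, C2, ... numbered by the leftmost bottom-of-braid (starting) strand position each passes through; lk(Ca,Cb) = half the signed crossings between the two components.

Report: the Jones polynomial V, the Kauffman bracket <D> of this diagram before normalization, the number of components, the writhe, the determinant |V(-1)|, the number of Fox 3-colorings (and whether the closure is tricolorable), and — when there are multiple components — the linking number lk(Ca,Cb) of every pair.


V(t) = t^2 + t^4 - t^5 + t^6 - t^7
bracket: -A^-10 + A^-6 - A^-2 + A^2 + A^10, w = +6
1 component, writhe +6, over 14 crossings
det 5, colorings 3 of 3^14 — not tricolorable
observation: |V(-1)| = 5: so not tricolorable, since 3 does not divide 5


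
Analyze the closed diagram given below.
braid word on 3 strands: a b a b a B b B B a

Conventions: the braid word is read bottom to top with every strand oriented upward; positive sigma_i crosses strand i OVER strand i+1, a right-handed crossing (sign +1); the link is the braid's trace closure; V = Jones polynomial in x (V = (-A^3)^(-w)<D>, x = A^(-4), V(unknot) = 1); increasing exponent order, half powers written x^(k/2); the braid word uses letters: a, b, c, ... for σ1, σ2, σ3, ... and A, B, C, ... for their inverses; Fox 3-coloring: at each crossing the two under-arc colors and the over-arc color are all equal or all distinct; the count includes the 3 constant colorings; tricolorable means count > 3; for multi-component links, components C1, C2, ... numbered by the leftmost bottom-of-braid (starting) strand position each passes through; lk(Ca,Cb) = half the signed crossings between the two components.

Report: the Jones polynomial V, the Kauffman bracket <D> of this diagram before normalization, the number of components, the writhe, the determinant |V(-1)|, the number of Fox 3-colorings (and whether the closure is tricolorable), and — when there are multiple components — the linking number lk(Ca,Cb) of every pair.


V = x - x^2 + 2x^3 - x^4 + x^5 - x^6
<D> = -A^-12 + A^-8 - A^-4 + 2 - A^4 + A^8 (w = +4)
1 component over 10 crossings, w = +4
3 Fox colorings among 3^10, |V(-1)| = 7: not tricolorable
why: |V(-1)| = 7: so not tricolorable, since 3 does not divide 7


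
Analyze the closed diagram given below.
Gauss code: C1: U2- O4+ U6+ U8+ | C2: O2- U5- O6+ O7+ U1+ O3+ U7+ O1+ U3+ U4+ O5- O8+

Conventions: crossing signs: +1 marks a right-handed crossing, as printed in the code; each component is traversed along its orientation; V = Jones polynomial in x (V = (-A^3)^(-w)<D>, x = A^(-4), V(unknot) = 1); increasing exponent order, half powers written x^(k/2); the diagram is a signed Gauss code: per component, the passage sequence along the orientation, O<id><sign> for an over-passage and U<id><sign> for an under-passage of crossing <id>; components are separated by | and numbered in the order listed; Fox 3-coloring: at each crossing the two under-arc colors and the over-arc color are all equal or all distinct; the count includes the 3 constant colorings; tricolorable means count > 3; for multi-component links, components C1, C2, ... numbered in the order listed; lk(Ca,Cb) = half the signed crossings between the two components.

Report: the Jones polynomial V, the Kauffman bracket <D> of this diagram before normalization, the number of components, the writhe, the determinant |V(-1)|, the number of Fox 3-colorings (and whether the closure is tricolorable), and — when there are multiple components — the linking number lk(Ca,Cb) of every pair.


V = -x^(3/2) - 2x^(7/2) + x^(9/2) - x^(11/2) + x^(13/2)
<D> = A^-14 - A^-10 + A^-6 - 2A^-2 - A^6 (w = +4)
2 components over 8 crossings, w = +4
lk(C1,C2): +1
9 Fox colorings among 3^8, |V(-1)| = 6: tricolorable
why: the 1 component pair carries total linking +1


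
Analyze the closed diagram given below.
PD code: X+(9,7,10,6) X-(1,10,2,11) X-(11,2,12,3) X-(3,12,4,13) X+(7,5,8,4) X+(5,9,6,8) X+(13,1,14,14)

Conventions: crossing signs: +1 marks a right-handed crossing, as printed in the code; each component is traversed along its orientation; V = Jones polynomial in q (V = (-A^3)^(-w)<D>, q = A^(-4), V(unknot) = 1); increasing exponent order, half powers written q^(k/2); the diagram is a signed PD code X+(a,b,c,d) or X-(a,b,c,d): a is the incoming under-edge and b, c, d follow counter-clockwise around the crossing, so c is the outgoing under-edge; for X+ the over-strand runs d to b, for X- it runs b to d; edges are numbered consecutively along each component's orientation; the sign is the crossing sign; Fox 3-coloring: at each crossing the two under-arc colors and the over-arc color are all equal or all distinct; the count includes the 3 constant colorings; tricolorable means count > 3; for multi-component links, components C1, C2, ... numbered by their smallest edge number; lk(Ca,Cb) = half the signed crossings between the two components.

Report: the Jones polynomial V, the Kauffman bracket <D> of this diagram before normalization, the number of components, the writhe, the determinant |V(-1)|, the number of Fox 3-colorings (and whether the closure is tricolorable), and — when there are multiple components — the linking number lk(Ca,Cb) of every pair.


V = -q^-3 + q^-2 - q^-1 + 3 - q + q^2 - q^3
<D> = A^-9 - A^-5 + A^-1 - 3A^3 + A^7 - A^11 + A^15 (w = +1)
1 component over 7 crossings, w = +1
27 Fox colorings among 3^7, |V(-1)| = 9: tricolorable
why: V is palindromic (span 6, det 9): q -> 1/q fixes it; necessary, not sufficient, for amphichirality


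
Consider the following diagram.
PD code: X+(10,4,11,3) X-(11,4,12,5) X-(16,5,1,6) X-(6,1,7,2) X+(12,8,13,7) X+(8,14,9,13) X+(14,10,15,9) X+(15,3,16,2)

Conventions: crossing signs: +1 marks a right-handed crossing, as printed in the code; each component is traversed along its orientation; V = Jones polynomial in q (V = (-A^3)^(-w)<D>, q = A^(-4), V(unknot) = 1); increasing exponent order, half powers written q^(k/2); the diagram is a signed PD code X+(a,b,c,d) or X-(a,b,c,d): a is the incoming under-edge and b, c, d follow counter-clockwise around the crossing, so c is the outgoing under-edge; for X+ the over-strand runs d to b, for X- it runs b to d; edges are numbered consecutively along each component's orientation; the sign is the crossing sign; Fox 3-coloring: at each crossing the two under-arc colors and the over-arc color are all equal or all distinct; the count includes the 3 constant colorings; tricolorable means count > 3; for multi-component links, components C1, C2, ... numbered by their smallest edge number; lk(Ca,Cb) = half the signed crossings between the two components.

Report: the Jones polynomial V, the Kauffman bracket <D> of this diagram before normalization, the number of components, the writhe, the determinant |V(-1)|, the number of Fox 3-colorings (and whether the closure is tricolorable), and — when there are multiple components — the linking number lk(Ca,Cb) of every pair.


V(q) = q + q^3 - q^4
bracket: -A^-10 + A^-6 + A^2, w = +2
1 component, writhe +2, over 8 crossings
det 3, colorings 9 of 3^8 — tricolorable
observation: w = +2 (over 8 crossings) is diagram-only; (-A^3)^(-2) removes it from V


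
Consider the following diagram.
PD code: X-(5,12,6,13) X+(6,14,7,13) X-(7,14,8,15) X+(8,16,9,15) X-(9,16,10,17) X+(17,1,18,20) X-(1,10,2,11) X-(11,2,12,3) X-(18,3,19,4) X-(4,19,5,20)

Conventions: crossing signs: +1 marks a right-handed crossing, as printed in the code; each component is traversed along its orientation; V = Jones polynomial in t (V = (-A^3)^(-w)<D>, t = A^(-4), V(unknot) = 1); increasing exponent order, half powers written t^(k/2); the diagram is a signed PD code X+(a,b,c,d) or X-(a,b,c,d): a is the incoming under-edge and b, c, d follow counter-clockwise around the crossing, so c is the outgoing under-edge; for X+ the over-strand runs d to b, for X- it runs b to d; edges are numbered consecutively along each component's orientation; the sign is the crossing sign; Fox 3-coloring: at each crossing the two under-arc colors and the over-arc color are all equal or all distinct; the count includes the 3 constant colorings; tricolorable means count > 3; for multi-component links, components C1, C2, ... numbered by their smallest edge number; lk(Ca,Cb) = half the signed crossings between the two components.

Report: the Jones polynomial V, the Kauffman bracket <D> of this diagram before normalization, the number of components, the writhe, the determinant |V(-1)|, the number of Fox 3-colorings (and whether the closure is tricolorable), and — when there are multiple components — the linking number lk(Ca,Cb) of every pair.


V = -t^-6 + t^-5 - t^-4 + 2t^-3 - t^-2 + t^-1
<D> = A^-8 - A^-4 + 2 - A^4 + A^8 - A^12 (w = -4)
1 component over 10 crossings, w = -4
3 Fox colorings among 3^10, |V(-1)| = 7: not tricolorable
why: the span of V is 5, forcing >= 5 crossings in any diagram


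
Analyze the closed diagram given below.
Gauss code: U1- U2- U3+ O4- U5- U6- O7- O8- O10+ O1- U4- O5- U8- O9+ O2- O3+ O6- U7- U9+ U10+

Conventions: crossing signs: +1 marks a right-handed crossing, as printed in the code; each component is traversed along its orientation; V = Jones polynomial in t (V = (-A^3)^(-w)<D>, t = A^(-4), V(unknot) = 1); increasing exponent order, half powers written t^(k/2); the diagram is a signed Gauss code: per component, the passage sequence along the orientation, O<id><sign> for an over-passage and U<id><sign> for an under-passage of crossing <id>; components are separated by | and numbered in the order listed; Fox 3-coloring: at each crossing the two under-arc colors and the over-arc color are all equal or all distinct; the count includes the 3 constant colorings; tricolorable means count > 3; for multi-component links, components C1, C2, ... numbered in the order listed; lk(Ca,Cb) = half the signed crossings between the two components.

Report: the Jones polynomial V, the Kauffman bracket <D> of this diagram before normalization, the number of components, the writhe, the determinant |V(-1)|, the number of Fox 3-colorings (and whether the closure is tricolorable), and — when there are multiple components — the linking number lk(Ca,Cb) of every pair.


V(t) = -t^-6 + t^-5 - t^-4 + 2t^-3 - t^-2 + t^-1
bracket: A^-8 - A^-4 + 2 - A^4 + A^8 - A^12, w = -4
1 component, writhe -4, over 10 crossings
det 7, colorings 3 of 3^10 — not tricolorable
observation: V spans 5 powers of t: at least 5 crossings in any diagram
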